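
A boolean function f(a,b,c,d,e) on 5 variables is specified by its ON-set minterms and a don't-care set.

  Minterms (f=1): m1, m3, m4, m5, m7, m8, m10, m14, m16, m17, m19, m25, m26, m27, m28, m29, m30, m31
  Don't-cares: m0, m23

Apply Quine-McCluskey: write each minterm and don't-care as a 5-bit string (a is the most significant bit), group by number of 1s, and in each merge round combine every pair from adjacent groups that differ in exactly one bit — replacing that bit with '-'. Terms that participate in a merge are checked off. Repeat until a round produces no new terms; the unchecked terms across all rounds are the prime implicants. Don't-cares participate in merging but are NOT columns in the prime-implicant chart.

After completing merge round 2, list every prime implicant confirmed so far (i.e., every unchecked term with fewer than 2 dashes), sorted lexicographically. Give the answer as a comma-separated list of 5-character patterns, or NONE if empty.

size-2^0 implicants → 00000(✓)  00001(✓)  00011(✓)  00100(✓)  00101(✓)  00111(✓)  01000(✓)  01010(✓)  01110(✓)  10000(✓)  10001(✓)  10011(✓)  10111(✓)  11001(✓)  11010(✓)  11011(✓)  11100(✓)  11101(✓)  11110(✓)  11111(✓)
size-2^1 implicants → -0000(✓)  -0001(✓)  -0011(✓)  -0111(✓)  -1010(✓)  -1110(✓)  0-000  00-00(✓)  00-01(✓)  00-11(✓)  000-1(✓)  0000-(✓)  001-1(✓)  0010-(✓)  01-10(✓)  010-0  1-001(✓)  1-011(✓)  1-111(✓)  10-11(✓)  100-1(✓)  1000-(✓)  11-01(✓)  11-10(✓)  11-11(✓)  110-1(✓)  1101-(✓)  111-0(✓)  111-1(✓)  1110-(✓)  1111-(✓)
size-2^2 implicants → -0-11  -00-1  -000-  -1-10  00--1  00-0-  1--11  1-0-1  11--1  11-1-  111--
Unchecked terms (primes): -0-11, -00-1, -000-, -1-10, 0-000, 00--1, 00-0-, 010-0, 1--11, 1-0-1, 11--1, 11-1-, 111--

0-000, 010-0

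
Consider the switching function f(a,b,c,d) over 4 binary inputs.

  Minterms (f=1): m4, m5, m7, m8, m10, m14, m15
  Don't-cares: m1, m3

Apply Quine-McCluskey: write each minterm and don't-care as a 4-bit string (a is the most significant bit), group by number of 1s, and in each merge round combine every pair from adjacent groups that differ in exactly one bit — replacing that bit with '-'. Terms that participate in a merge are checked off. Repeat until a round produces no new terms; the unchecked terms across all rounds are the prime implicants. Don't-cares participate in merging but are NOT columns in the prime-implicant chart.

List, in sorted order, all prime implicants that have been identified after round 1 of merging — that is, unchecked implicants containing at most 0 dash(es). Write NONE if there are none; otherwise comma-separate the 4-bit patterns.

[col 0] 0001*, 0011*, 0100*, 0101*, 0111*, 1000*, 1010*, 1110*, 1111*
[col 1] -111, 0-01*, 0-11*, 00-1*, 01-1*, 010-, 1-10, 10-0, 111-
[col 2] 0--1
Prime implicants: -111, 0--1, 010-, 1-10, 10-0, 111-

NONE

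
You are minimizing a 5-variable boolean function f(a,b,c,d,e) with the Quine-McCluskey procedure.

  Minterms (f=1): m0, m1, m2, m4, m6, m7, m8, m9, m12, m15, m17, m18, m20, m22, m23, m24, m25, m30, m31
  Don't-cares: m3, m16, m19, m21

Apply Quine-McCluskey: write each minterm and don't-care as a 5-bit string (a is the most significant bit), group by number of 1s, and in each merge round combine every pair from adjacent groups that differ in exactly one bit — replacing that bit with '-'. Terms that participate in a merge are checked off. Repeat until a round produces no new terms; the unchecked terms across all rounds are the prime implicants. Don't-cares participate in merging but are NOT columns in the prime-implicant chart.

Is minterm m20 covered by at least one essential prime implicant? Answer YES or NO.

NO

size-2^0 implicants → 00000(✓)  00001(✓)  00010(✓)  00011(✓)  00100(✓)  00110(✓)  00111(✓)  01000(✓)  01001(✓)  01100(✓)  01111(✓)  10000(✓)  10001(✓)  10010(✓)  10011(✓)  10100(✓)  10101(✓)  10110(✓)  10111(✓)  11000(✓)  11001(✓)  11110(✓)  11111(✓)
size-2^1 implicants → -0000(✓)  -0001(✓)  -0010(✓)  -0011(✓)  -0100(✓)  -0110(✓)  -0111(✓)  -1000(✓)  -1001(✓)  -1111(✓)  0-000(✓)  0-001(✓)  0-100(✓)  0-111(✓)  00-00(✓)  00-10(✓)  00-11(✓)  000-0(✓)  000-1(✓)  0000-(✓)  0001-(✓)  001-0(✓)  0011-(✓)  01-00(✓)  0100-(✓)  1-000(✓)  1-001(✓)  1-110(✓)  1-111(✓)  10-00(✓)  10-01(✓)  10-10(✓)  10-11(✓)  100-0(✓)  100-1(✓)  1000-(✓)  1001-(✓)  101-0(✓)  101-1(✓)  1010-(✓)  1011-(✓)  1100-(✓)  1111-(✓)
size-2^2 implicants → --000(✓)  --001(✓)  --111  -0-00(✓)  -0-10(✓)  -0-11(✓)  -00-0(✓)  -00-1(✓)  -000-(✓)  -001-(✓)  -01-0(✓)  -011-(✓)  -100-(✓)  0--00  0-00-(✓)  00--0(✓)  00-1-(✓)  000--(✓)  1-00-(✓)  1-11-  10--0(✓)  10--1(✓)  10-0-(✓)  10-1-(✓)  100--(✓)  101--(✓)
size-2^3 implicants → --00-  -0--0  -0-1-  -00--  10---
Unchecked terms (primes): --00-, --111, -0--0, -0-1-, -00--, 0--00, 1-11-, 10---
Minterm coverage:
  m0 ⊆ --00-,-0--0,-00--,0--00
  m1 ⊆ --00-,-00--
  m2 ⊆ -0--0,-0-1-,-00--
  m4 ⊆ -0--0,0--00
  m6 ⊆ -0--0,-0-1-
  m7 ⊆ --111,-0-1-
  m8 ⊆ --00-,0--00
  m9 ⊆ --00- [E]
  m12 ⊆ 0--00 [E]
  m15 ⊆ --111 [E]
  m17 ⊆ --00-,-00--,10---
  m18 ⊆ -0--0,-0-1-,-00--,10---
  m20 ⊆ -0--0,10---
  m22 ⊆ -0--0,-0-1-,1-11-,10---
  m23 ⊆ --111,-0-1-,1-11-,10---
  m24 ⊆ --00- [E]
  m25 ⊆ --00- [E]
  m30 ⊆ 1-11- [E]
  m31 ⊆ --111,1-11-
E = {--00-, --111, 0--00, 1-11-}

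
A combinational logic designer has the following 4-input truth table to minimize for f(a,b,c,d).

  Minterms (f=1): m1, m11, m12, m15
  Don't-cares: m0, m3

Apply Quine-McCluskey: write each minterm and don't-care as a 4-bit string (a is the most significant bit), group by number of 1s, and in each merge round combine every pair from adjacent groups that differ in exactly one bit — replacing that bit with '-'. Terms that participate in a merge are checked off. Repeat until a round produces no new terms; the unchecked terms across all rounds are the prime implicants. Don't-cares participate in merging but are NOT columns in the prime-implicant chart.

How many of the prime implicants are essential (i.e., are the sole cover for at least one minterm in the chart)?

2

size-2^0 implicants → 0000(✓)  0001(✓)  0011(✓)  1011(✓)  1100  1111(✓)
size-2^1 implicants → -011  00-1  000-  1-11
Unchecked terms (primes): -011, 00-1, 000-, 1-11, 1100
Minterm coverage:
  m1 ⊆ 00-1,000-
  m11 ⊆ -011,1-11
  m12 ⊆ 1100 [E]
  m15 ⊆ 1-11 [E]
E = {1-11, 1100}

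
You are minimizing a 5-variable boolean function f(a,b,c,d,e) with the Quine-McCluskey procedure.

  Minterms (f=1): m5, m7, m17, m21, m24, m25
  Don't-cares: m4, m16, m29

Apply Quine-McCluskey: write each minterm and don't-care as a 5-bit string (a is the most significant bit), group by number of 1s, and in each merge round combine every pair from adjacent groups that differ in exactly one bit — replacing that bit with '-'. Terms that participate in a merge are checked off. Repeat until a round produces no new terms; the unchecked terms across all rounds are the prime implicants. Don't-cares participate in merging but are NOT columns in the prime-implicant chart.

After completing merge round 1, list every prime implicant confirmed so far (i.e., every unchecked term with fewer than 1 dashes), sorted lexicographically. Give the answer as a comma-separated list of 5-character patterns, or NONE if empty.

NONE

size-2^0 implicants → 00100(✓)  00101(✓)  00111(✓)  10000(✓)  10001(✓)  10101(✓)  11000(✓)  11001(✓)  11101(✓)
size-2^1 implicants → -0101  001-1  0010-  1-000(✓)  1-001(✓)  1-101(✓)  10-01(✓)  1000-(✓)  11-01(✓)  1100-(✓)
size-2^2 implicants → 1--01  1-00-
Unchecked terms (primes): -0101, 001-1, 0010-, 1--01, 1-00-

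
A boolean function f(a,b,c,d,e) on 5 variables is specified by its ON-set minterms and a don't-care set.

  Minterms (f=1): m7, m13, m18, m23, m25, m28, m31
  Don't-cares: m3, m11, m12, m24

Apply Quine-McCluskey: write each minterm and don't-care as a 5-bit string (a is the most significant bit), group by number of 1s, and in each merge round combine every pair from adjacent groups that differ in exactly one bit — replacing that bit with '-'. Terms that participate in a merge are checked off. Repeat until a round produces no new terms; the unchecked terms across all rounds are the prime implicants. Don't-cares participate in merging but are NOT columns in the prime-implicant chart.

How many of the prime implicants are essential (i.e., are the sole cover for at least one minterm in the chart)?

Round 0: 00011✓ 00111✓ 01011✓ 01100✓ 01101✓ 10010 10111✓ 11000✓ 11001✓ 11100✓ 11111✓
Round 1: -0111 -1100 0-011 00-11 0110- 1-111 11-00 1100-
PIs = {-0111, -1100, 0-011, 00-11, 0110-, 1-111, 10010, 11-00, 1100-}
Coverage chart:
  m7: -0111,00-11
  m13: 0110- ←essential
  m18: 10010 ←essential
  m23: -0111,1-111
  m25: 1100- ←essential
  m28: -1100,11-00
  m31: 1-111 ←essential
Essential: 0110-, 1-111, 10010, 1100-

4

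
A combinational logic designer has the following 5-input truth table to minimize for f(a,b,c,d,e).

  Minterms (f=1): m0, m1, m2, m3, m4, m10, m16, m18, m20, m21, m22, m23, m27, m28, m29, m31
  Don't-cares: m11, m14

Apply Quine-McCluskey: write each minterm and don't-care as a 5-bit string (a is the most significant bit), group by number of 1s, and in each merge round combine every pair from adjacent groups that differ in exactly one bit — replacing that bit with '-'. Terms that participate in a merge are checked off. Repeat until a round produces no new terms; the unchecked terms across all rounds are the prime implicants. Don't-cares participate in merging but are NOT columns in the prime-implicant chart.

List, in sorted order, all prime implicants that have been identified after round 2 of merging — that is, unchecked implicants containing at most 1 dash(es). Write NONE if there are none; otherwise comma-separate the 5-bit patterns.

[col 0] 00000*, 00001*, 00010*, 00011*, 00100*, 01010*, 01011*, 01110*, 10000*, 10010*, 10100*, 10101*, 10110*, 10111*, 11011*, 11100*, 11101*, 11111*
[col 1] -0000*, -0010*, -0100*, -1011, 0-010*, 0-011*, 00-00*, 000-0*, 000-1*, 0000-*, 0001-*, 01-10, 0101-*, 1-100*, 1-101*, 1-111*, 10-00*, 10-10*, 100-0*, 101-0*, 101-1*, 1010-*, 1011-*, 11-11, 111-1*, 1110-*
[col 2] -0-00, -00-0, 0-01-, 000--, 1-1-1, 1-10-, 10--0, 101--
Prime implicants: -0-00, -00-0, -1011, 0-01-, 000--, 01-10, 1-1-1, 1-10-, 10--0, 101--, 11-11

-1011, 01-10, 11-11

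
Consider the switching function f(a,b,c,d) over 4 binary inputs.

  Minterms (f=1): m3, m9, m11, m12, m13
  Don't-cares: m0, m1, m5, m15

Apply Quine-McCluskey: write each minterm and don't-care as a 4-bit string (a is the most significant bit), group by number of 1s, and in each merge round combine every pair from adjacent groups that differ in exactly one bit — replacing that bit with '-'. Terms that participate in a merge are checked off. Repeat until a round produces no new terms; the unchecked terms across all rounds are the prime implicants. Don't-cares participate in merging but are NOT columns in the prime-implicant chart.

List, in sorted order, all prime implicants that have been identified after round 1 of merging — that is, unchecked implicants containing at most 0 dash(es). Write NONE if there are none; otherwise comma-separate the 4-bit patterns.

NONE

[col 0] 0000*, 0001*, 0011*, 0101*, 1001*, 1011*, 1100*, 1101*, 1111*
[col 1] -001*, -011*, -101*, 0-01*, 00-1*, 000-, 1-01*, 1-11*, 10-1*, 11-1*, 110-
[col 2] --01, -0-1, 1--1
Prime implicants: --01, -0-1, 000-, 1--1, 110-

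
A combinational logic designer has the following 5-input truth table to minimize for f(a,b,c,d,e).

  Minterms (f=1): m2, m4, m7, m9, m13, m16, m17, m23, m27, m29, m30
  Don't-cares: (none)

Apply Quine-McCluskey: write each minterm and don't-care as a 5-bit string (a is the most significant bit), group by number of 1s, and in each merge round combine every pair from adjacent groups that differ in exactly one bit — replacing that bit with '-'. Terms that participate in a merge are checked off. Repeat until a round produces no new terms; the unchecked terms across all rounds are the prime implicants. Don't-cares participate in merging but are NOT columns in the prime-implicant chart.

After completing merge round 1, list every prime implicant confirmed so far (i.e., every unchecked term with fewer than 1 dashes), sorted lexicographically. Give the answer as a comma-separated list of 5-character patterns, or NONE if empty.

00010, 00100, 11011, 11110

[col 0] 00010, 00100, 00111*, 01001*, 01101*, 10000*, 10001*, 10111*, 11011, 11101*, 11110
[col 1] -0111, -1101, 01-01, 1000-
Prime implicants: -0111, -1101, 00010, 00100, 01-01, 1000-, 11011, 11110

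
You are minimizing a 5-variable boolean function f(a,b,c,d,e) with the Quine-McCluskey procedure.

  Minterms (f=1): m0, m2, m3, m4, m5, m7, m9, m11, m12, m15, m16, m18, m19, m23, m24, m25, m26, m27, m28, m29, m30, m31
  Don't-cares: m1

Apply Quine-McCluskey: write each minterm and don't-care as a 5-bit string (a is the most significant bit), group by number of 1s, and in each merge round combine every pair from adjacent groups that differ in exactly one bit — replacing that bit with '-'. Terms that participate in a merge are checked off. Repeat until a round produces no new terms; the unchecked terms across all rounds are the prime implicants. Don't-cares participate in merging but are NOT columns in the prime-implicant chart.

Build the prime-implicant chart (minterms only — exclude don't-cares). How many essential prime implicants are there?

2

size-2^0 implicants → 00000(✓)  00001(✓)  00010(✓)  00011(✓)  00100(✓)  00101(✓)  00111(✓)  01001(✓)  01011(✓)  01100(✓)  01111(✓)  10000(✓)  10010(✓)  10011(✓)  10111(✓)  11000(✓)  11001(✓)  11010(✓)  11011(✓)  11100(✓)  11101(✓)  11110(✓)  11111(✓)
size-2^1 implicants → -0000(✓)  -0010(✓)  -0011(✓)  -0111(✓)  -1001(✓)  -1011(✓)  -1100  -1111(✓)  0-001(✓)  0-011(✓)  0-100  0-111(✓)  00-00(✓)  00-01(✓)  00-11(✓)  000-0(✓)  000-1(✓)  0000-(✓)  0001-(✓)  001-1(✓)  0010-(✓)  01-11(✓)  010-1(✓)  1-000(✓)  1-010(✓)  1-011(✓)  1-111(✓)  10-11(✓)  100-0(✓)  1001-(✓)  11-00(✓)  11-01(✓)  11-10(✓)  11-11(✓)  110-0(✓)  110-1(✓)  1100-(✓)  1101-(✓)  111-0(✓)  111-1(✓)  1110-(✓)  1111-(✓)
size-2^2 implicants → --011(✓)  --111(✓)  -0-11(✓)  -00-0  -001-  -1-11(✓)  -10-1  0--11(✓)  0-0-1  00--1  00-0-  000--  1--11(✓)  1-0-0  1-01-  11--0(✓)  11--1(✓)  11-0-(✓)  11-1-(✓)  110--(✓)  111--(✓)
size-2^3 implicants → ---11  11---
Unchecked terms (primes): ---11, -00-0, -001-, -10-1, -1100, 0-0-1, 0-100, 00--1, 00-0-, 000--, 1-0-0, 1-01-, 11---
Minterm coverage:
  m0 ⊆ -00-0,00-0-,000--
  m2 ⊆ -00-0,-001-,000--
  m3 ⊆ ---11,-001-,0-0-1,00--1,000--
  m4 ⊆ 0-100,00-0-
  m5 ⊆ 00--1,00-0-
  m7 ⊆ ---11,00--1
  m9 ⊆ -10-1,0-0-1
  m11 ⊆ ---11,-10-1,0-0-1
  m12 ⊆ -1100,0-100
  m15 ⊆ ---11 [E]
  m16 ⊆ -00-0,1-0-0
  m18 ⊆ -00-0,-001-,1-0-0,1-01-
  m19 ⊆ ---11,-001-,1-01-
  m23 ⊆ ---11 [E]
  m24 ⊆ 1-0-0,11---
  m25 ⊆ -10-1,11---
  m26 ⊆ 1-0-0,1-01-,11---
  m27 ⊆ ---11,-10-1,1-01-,11---
  m28 ⊆ -1100,11---
  m29 ⊆ 11--- [E]
  m30 ⊆ 11--- [E]
  m31 ⊆ ---11,11---
E = {---11, 11---}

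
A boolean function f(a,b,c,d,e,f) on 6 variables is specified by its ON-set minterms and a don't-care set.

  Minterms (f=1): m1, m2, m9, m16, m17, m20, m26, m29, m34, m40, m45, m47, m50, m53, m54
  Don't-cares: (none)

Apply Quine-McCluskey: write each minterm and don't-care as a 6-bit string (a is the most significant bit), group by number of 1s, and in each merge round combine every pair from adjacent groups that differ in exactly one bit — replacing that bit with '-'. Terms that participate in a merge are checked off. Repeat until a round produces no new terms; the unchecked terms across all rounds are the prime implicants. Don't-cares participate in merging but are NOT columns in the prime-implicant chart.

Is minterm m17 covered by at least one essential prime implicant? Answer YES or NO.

NO

[col 0] 000001*, 000010*, 001001*, 010000*, 010001*, 010100*, 011010, 011101, 100010*, 101000, 101101*, 101111*, 110010*, 110101, 110110*
[col 1] -00010, 0-0001, 00-001, 010-00, 01000-, 1-0010, 1011-1, 110-10
Prime implicants: -00010, 0-0001, 00-001, 010-00, 01000-, 011010, 011101, 1-0010, 101000, 1011-1, 110-10, 110101
PI chart (minterm → PIs covering it):
  1 | 0-0001,00-001
  2 | -00010  (sole → essential)
  9 | 00-001  (sole → essential)
  16 | 010-00,01000-
  17 | 0-0001,01000-
  20 | 010-00  (sole → essential)
  26 | 011010  (sole → essential)
  29 | 011101  (sole → essential)
  34 | -00010,1-0010
  40 | 101000  (sole → essential)
  45 | 1011-1  (sole → essential)
  47 | 1011-1  (sole → essential)
  50 | 1-0010,110-10
  53 | 110101  (sole → essential)
  54 | 110-10  (sole → essential)
Essential prime implicants: -00010, 00-001, 010-00, 011010, 011101, 101000, 1011-1, 110-10, 110101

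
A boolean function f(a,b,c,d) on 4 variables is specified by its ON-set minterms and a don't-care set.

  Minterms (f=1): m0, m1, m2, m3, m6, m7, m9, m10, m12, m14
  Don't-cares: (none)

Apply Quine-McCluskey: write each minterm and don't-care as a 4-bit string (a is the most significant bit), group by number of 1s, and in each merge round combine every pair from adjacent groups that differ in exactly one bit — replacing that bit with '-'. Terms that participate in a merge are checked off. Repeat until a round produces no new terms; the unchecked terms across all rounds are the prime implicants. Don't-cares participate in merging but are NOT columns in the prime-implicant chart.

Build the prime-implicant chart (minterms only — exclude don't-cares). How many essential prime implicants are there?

5

[col 0] 0000*, 0001*, 0010*, 0011*, 0110*, 0111*, 1001*, 1010*, 1100*, 1110*
[col 1] -001, -010*, -110*, 0-10*, 0-11*, 00-0*, 00-1*, 000-*, 001-*, 011-*, 1-10*, 11-0
[col 2] --10, 0-1-, 00--
Prime implicants: --10, -001, 0-1-, 00--, 11-0
PI chart (minterm → PIs covering it):
  0 | 00--  (sole → essential)
  1 | -001,00--
  2 | --10,0-1-,00--
  3 | 0-1-,00--
  6 | --10,0-1-
  7 | 0-1-  (sole → essential)
  9 | -001  (sole → essential)
  10 | --10  (sole → essential)
  12 | 11-0  (sole → essential)
  14 | --10,11-0
Essential prime implicants: --10, -001, 0-1-, 00--, 11-0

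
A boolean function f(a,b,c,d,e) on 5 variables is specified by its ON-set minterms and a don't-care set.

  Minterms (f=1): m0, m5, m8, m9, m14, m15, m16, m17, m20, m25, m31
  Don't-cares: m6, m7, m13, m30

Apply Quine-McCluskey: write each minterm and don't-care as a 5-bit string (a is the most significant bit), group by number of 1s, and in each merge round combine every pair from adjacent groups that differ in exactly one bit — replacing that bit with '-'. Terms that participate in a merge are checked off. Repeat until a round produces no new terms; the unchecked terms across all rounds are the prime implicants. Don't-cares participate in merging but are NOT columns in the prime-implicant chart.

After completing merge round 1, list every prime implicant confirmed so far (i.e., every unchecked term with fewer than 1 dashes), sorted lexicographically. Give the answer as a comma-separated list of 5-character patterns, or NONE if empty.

Round 0: 00000✓ 00101✓ 00110✓ 00111✓ 01000✓ 01001✓ 01101✓ 01110✓ 01111✓ 10000✓ 10001✓ 10100✓ 11001✓ 11110✓ 11111✓
Round 1: -0000 -1001 -1110✓ -1111✓ 0-000 0-101✓ 0-110✓ 0-111✓ 001-1✓ 0011-✓ 01-01 0100- 011-1✓ 0111-✓ 1-001 10-00 1000- 1111-✓
Round 2: -111- 0-1-1 0-11-
PIs = {-0000, -1001, -111-, 0-000, 0-1-1, 0-11-, 01-01, 0100-, 1-001, 10-00, 1000-}

NONE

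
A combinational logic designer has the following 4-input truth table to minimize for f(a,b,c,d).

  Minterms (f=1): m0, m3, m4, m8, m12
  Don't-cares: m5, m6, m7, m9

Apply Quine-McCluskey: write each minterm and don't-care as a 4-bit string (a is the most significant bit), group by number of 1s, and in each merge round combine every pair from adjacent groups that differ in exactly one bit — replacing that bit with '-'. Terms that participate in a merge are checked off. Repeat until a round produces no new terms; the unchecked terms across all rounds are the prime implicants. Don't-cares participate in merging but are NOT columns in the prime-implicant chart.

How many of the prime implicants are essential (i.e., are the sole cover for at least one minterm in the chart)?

Round 0: 0000✓ 0011✓ 0100✓ 0101✓ 0110✓ 0111✓ 1000✓ 1001✓ 1100✓
Round 1: -000✓ -100✓ 0-00✓ 0-11 01-0✓ 01-1✓ 010-✓ 011-✓ 1-00✓ 100-
Round 2: --00 01--
PIs = {--00, 0-11, 01--, 100-}
Coverage chart:
  m0: --00 ←essential
  m3: 0-11 ←essential
  m4: --00,01--
  m8: --00,100-
  m12: --00 ←essential
Essential: --00, 0-11

2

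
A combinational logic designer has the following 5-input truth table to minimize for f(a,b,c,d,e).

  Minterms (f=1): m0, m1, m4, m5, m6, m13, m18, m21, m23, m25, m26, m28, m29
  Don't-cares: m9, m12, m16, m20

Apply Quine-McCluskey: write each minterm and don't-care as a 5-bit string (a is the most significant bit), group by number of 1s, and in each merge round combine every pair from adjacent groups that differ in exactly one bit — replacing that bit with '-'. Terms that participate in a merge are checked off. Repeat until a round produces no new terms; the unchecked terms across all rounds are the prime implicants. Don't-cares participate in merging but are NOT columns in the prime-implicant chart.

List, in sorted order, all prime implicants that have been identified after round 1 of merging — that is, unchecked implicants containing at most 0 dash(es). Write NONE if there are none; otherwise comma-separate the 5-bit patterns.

Round 0: 00000✓ 00001✓ 00100✓ 00101✓ 00110✓ 01001✓ 01100✓ 01101✓ 10000✓ 10010✓ 10100✓ 10101✓ 10111✓ 11001✓ 11010✓ 11100✓ 11101✓
Round 1: -0000✓ -0100✓ -0101✓ -1001✓ -1100✓ -1101✓ 0-001✓ 0-100✓ 0-101✓ 00-00✓ 00-01✓ 0000-✓ 001-0 0010-✓ 01-01✓ 0110-✓ 1-010 1-100✓ 1-101✓ 10-00✓ 100-0 101-1 1010-✓ 11-01✓ 1110-✓
Round 2: --100✓ --101✓ -0-00 -010-✓ -1-01 -110-✓ 0--01 0-10-✓ 00-0- 1-10-✓
Round 3: --10-
PIs = {--10-, -0-00, -1-01, 0--01, 00-0-, 001-0, 1-010, 100-0, 101-1}

NONE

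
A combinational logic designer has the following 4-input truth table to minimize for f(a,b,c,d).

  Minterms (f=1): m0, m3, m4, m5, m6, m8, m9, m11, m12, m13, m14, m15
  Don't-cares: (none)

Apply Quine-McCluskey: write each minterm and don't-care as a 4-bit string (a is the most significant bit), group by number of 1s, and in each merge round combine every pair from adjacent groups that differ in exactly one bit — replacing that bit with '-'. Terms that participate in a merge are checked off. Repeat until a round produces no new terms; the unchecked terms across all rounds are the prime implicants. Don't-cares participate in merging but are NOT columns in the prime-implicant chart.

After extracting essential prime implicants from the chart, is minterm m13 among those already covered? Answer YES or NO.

YES

size-2^0 implicants → 0000(✓)  0011(✓)  0100(✓)  0101(✓)  0110(✓)  1000(✓)  1001(✓)  1011(✓)  1100(✓)  1101(✓)  1110(✓)  1111(✓)
size-2^1 implicants → -000(✓)  -011  -100(✓)  -101(✓)  -110(✓)  0-00(✓)  01-0(✓)  010-(✓)  1-00(✓)  1-01(✓)  1-11(✓)  10-1(✓)  100-(✓)  11-0(✓)  11-1(✓)  110-(✓)  111-(✓)
size-2^2 implicants → --00  -1-0  -10-  1--1  1-0-  11--
Unchecked terms (primes): --00, -011, -1-0, -10-, 1--1, 1-0-, 11--
Minterm coverage:
  m0 ⊆ --00 [E]
  m3 ⊆ -011 [E]
  m4 ⊆ --00,-1-0,-10-
  m5 ⊆ -10- [E]
  m6 ⊆ -1-0 [E]
  m8 ⊆ --00,1-0-
  m9 ⊆ 1--1,1-0-
  m11 ⊆ -011,1--1
  m12 ⊆ --00,-1-0,-10-,1-0-,11--
  m13 ⊆ -10-,1--1,1-0-,11--
  m14 ⊆ -1-0,11--
  m15 ⊆ 1--1,11--
E = {--00, -011, -1-0, -10-}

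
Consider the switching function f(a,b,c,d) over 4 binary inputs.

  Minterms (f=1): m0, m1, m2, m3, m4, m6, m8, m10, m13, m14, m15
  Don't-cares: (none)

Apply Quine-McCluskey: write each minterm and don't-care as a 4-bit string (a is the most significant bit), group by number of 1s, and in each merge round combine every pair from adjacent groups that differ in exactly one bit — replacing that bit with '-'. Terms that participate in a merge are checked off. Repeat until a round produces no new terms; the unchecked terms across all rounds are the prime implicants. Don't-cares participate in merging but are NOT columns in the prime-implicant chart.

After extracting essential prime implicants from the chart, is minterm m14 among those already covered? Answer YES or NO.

NO

Round 0: 0000✓ 0001✓ 0010✓ 0011✓ 0100✓ 0110✓ 1000✓ 1010✓ 1101✓ 1110✓ 1111✓
Round 1: -000✓ -010✓ -110✓ 0-00✓ 0-10✓ 00-0✓ 00-1✓ 000-✓ 001-✓ 01-0✓ 1-10✓ 10-0✓ 11-1 111-
Round 2: --10 -0-0 0--0 00--
PIs = {--10, -0-0, 0--0, 00--, 11-1, 111-}
Coverage chart:
  m0: -0-0,0--0,00--
  m1: 00-- ←essential
  m2: --10,-0-0,0--0,00--
  m3: 00-- ←essential
  m4: 0--0 ←essential
  m6: --10,0--0
  m8: -0-0 ←essential
  m10: --10,-0-0
  m13: 11-1 ←essential
  m14: --10,111-
  m15: 11-1,111-
Essential: -0-0, 0--0, 00--, 11-1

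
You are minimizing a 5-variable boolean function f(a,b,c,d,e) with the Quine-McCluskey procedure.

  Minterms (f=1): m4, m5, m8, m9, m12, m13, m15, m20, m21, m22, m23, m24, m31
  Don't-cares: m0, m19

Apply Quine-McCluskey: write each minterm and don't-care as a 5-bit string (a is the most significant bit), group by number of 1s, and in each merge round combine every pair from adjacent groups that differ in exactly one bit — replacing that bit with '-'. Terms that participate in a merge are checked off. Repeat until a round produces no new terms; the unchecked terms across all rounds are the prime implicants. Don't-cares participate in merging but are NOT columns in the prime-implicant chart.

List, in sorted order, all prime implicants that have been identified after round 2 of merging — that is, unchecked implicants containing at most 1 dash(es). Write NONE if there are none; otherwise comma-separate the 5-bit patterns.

Round 0: 00000✓ 00100✓ 00101✓ 01000✓ 01001✓ 01100✓ 01101✓ 01111✓ 10011✓ 10100✓ 10101✓ 10110✓ 10111✓ 11000✓ 11111✓
Round 1: -0100✓ -0101✓ -1000 -1111 0-000✓ 0-100✓ 0-101✓ 00-00✓ 0010-✓ 01-00✓ 01-01✓ 0100-✓ 011-1 0110-✓ 1-111 10-11 101-0✓ 101-1✓ 1010-✓ 1011-✓
Round 2: -010- 0--00 0-10- 01-0- 101--
PIs = {-010-, -1000, -1111, 0--00, 0-10-, 01-0-, 011-1, 1-111, 10-11, 101--}

-1000, -1111, 011-1, 1-111, 10-11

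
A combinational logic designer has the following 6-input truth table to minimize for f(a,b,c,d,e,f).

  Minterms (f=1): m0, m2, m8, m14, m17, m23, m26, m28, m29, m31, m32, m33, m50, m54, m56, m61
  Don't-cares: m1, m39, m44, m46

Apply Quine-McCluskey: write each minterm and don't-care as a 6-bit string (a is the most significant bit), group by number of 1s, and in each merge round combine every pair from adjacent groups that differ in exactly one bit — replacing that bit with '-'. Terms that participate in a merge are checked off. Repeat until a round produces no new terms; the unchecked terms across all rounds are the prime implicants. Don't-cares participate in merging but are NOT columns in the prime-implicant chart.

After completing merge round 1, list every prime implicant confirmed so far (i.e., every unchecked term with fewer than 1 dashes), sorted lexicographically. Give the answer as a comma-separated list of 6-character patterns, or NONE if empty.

011010, 100111, 111000

Round 0: 000000✓ 000001✓ 000010✓ 001000✓ 001110✓ 010001✓ 010111✓ 011010 011100✓ 011101✓ 011111✓ 100000✓ 100001✓ 100111 101100✓ 101110✓ 110010✓ 110110✓ 111000 111101✓
Round 1: -00000✓ -00001✓ -01110 -11101 0-0001 00-000 0000-0 00000-✓ 01-111 0111-1 01110- 10000-✓ 1011-0 110-10
Round 2: -0000-
PIs = {-0000-, -01110, -11101, 0-0001, 00-000, 0000-0, 01-111, 011010, 0111-1, 01110-, 100111, 1011-0, 110-10, 111000}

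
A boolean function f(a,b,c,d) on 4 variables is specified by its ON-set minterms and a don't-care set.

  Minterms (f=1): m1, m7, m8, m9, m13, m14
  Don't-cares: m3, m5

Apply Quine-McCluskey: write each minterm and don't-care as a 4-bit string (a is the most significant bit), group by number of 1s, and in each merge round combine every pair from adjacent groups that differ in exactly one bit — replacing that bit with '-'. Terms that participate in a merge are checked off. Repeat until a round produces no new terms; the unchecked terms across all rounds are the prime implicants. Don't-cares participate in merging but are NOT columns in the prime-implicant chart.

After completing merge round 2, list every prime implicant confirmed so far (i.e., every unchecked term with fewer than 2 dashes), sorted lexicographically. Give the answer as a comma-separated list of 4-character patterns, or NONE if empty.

100-, 1110

Round 0: 0001✓ 0011✓ 0101✓ 0111✓ 1000✓ 1001✓ 1101✓ 1110
Round 1: -001✓ -101✓ 0-01✓ 0-11✓ 00-1✓ 01-1✓ 1-01✓ 100-
Round 2: --01 0--1
PIs = {--01, 0--1, 100-, 1110}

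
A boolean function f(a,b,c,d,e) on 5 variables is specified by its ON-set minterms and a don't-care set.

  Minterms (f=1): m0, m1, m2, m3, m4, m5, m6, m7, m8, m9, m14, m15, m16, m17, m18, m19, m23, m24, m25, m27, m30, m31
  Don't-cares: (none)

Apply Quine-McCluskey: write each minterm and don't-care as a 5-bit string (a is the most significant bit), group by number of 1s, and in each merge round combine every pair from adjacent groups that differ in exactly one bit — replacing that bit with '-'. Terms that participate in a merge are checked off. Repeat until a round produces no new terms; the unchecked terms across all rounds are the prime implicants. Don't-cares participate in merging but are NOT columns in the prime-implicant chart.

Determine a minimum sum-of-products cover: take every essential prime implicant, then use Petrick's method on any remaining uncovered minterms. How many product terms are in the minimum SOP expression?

size-2^0 implicants → 00000(✓)  00001(✓)  00010(✓)  00011(✓)  00100(✓)  00101(✓)  00110(✓)  00111(✓)  01000(✓)  01001(✓)  01110(✓)  01111(✓)  10000(✓)  10001(✓)  10010(✓)  10011(✓)  10111(✓)  11000(✓)  11001(✓)  11011(✓)  11110(✓)  11111(✓)
size-2^1 implicants → -0000(✓)  -0001(✓)  -0010(✓)  -0011(✓)  -0111(✓)  -1000(✓)  -1001(✓)  -1110(✓)  -1111(✓)  0-000(✓)  0-001(✓)  0-110(✓)  0-111(✓)  00-00(✓)  00-01(✓)  00-10(✓)  00-11(✓)  000-0(✓)  000-1(✓)  0000-(✓)  0001-(✓)  001-0(✓)  001-1(✓)  0010-(✓)  0011-(✓)  0100-(✓)  0111-(✓)  1-000(✓)  1-001(✓)  1-011(✓)  1-111(✓)  10-11(✓)  100-0(✓)  100-1(✓)  1000-(✓)  1001-(✓)  11-11(✓)  110-1(✓)  1100-(✓)  1111-(✓)
size-2^2 implicants → --000(✓)  --001(✓)  --111  -0-11  -00-0(✓)  -00-1(✓)  -000-(✓)  -001-(✓)  -100-(✓)  -111-  0-00-(✓)  0-11-  00--0(✓)  00--1(✓)  00-0-(✓)  00-1-(✓)  000--(✓)  001--(✓)  1--11  1-0-1  1-00-(✓)  100--(✓)
size-2^3 implicants → --00-  -00--  00---
Unchecked terms (primes): --00-, --111, -0-11, -00--, -111-, 0-11-, 00---, 1--11, 1-0-1
Minterm coverage:
  m0 ⊆ --00-,-00--,00---
  m1 ⊆ --00-,-00--,00---
  m2 ⊆ -00--,00---
  m3 ⊆ -0-11,-00--,00---
  m4 ⊆ 00--- [E]
  m5 ⊆ 00--- [E]
  m6 ⊆ 0-11-,00---
  m7 ⊆ --111,-0-11,0-11-,00---
  m8 ⊆ --00- [E]
  m9 ⊆ --00- [E]
  m14 ⊆ -111-,0-11-
  m15 ⊆ --111,-111-,0-11-
  m16 ⊆ --00-,-00--
  m17 ⊆ --00-,-00--,1-0-1
  m18 ⊆ -00-- [E]
  m19 ⊆ -0-11,-00--,1--11,1-0-1
  m23 ⊆ --111,-0-11,1--11
  m24 ⊆ --00- [E]
  m25 ⊆ --00-,1-0-1
  m27 ⊆ 1--11,1-0-1
  m30 ⊆ -111- [E]
  m31 ⊆ --111,-111-,1--11
E = {--00-, -00--, -111-, 00---}
Petrick residual → 1--11
Cover = c'd' + b'c' + bcd + a'b' + ade  |cover|=5

5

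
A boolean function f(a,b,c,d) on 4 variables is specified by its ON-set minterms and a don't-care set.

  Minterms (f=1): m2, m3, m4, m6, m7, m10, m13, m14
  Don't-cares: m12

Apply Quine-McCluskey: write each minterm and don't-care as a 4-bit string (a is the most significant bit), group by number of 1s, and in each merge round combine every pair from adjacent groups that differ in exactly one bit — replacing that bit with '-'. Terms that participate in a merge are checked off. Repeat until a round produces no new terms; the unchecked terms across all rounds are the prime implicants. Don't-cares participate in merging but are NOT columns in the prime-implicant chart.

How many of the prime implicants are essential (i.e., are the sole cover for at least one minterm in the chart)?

Round 0: 0010✓ 0011✓ 0100✓ 0110✓ 0111✓ 1010✓ 1100✓ 1101✓ 1110✓
Round 1: -010✓ -100✓ -110✓ 0-10✓ 0-11✓ 001-✓ 01-0✓ 011-✓ 1-10✓ 11-0✓ 110-
Round 2: --10 -1-0 0-1-
PIs = {--10, -1-0, 0-1-, 110-}
Coverage chart:
  m2: --10,0-1-
  m3: 0-1- ←essential
  m4: -1-0 ←essential
  m6: --10,-1-0,0-1-
  m7: 0-1- ←essential
  m10: --10 ←essential
  m13: 110- ←essential
  m14: --10,-1-0
Essential: --10, -1-0, 0-1-, 110-

4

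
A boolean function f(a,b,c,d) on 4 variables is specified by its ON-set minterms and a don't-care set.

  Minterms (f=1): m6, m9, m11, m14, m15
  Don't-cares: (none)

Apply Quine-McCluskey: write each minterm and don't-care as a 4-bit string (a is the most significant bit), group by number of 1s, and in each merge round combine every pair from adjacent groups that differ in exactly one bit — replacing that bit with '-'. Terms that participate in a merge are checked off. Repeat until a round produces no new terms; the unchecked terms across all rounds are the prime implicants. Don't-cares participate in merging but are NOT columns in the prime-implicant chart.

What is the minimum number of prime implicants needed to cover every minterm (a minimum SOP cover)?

3

size-2^0 implicants → 0110(✓)  1001(✓)  1011(✓)  1110(✓)  1111(✓)
size-2^1 implicants → -110  1-11  10-1  111-
Unchecked terms (primes): -110, 1-11, 10-1, 111-
Minterm coverage:
  m6 ⊆ -110 [E]
  m9 ⊆ 10-1 [E]
  m11 ⊆ 1-11,10-1
  m14 ⊆ -110,111-
  m15 ⊆ 1-11,111-
E = {-110, 10-1}
Petrick residual → 1-11
Cover = bcd' + acd + ab'd  |cover|=3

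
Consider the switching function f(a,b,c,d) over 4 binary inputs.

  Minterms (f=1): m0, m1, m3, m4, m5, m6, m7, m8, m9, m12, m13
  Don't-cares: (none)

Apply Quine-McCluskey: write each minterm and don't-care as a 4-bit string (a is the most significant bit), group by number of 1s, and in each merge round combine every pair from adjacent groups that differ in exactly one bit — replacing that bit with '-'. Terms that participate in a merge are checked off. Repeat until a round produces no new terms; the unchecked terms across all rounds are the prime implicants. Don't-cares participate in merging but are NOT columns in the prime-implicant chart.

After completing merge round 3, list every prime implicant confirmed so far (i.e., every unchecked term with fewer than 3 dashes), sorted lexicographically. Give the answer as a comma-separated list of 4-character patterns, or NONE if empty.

Round 0: 0000✓ 0001✓ 0011✓ 0100✓ 0101✓ 0110✓ 0111✓ 1000✓ 1001✓ 1100✓ 1101✓
Round 1: -000✓ -001✓ -100✓ -101✓ 0-00✓ 0-01✓ 0-11✓ 00-1✓ 000-✓ 01-0✓ 01-1✓ 010-✓ 011-✓ 1-00✓ 1-01✓ 100-✓ 110-✓
Round 2: --00✓ --01✓ -00-✓ -10-✓ 0--1 0-0-✓ 01-- 1-0-✓
Round 3: --0-
PIs = {--0-, 0--1, 01--}

0--1, 01--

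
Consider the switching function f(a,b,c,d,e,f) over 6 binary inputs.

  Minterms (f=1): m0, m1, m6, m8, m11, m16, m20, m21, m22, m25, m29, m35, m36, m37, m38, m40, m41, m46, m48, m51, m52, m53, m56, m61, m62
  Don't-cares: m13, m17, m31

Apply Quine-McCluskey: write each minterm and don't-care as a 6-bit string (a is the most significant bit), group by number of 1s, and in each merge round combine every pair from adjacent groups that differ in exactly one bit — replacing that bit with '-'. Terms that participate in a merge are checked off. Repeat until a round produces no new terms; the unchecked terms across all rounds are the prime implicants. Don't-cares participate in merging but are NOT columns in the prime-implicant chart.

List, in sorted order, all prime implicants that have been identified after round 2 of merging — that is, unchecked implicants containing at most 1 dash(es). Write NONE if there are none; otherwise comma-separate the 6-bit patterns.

-00110, -01000, 0-0110, 0-1101, 00-000, 001011, 0101-0, 0111-1, 1-0011, 1-1000, 1-1110, 10-110, 1001-0, 10100-, 11-000

size-2^0 implicants → 000000(✓)  000001(✓)  000110(✓)  001000(✓)  001011  001101(✓)  010000(✓)  010001(✓)  010100(✓)  010101(✓)  010110(✓)  011001(✓)  011101(✓)  011111(✓)  100011(✓)  100100(✓)  100101(✓)  100110(✓)  101000(✓)  101001(✓)  101110(✓)  110000(✓)  110011(✓)  110100(✓)  110101(✓)  111000(✓)  111101(✓)  111110(✓)
size-2^1 implicants → -00110  -01000  -10000(✓)  -10100(✓)  -10101(✓)  -11101(✓)  0-0000(✓)  0-0001(✓)  0-0110  0-1101  00-000  00000-(✓)  01-001(✓)  01-101(✓)  010-00(✓)  010-01(✓)  01000-(✓)  0101-0  01010-(✓)  011-01(✓)  0111-1  1-0011  1-0100(✓)  1-0101(✓)  1-1000  1-1110  10-110  1001-0  10010-(✓)  10100-  11-000  11-101(✓)  110-00(✓)  11010-(✓)
size-2^2 implicants → -1-101  -10-00  -1010-  0-000-  01--01  010-0-  1-010-
Unchecked terms (primes): -00110, -01000, -1-101, -10-00, -1010-, 0-000-, 0-0110, 0-1101, 00-000, 001011, 01--01, 010-0-, 0101-0, 0111-1, 1-0011, 1-010-, 1-1000, 1-1110, 10-110, 1001-0, 10100-, 11-000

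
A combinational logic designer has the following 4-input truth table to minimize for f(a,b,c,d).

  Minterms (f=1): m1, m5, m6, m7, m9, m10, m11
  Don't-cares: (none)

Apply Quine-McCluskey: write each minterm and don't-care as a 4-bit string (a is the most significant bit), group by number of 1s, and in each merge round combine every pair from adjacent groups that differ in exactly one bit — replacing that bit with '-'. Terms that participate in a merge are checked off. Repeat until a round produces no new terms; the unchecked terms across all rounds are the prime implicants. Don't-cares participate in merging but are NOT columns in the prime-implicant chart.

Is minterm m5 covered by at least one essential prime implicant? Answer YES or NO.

[col 0] 0001*, 0101*, 0110*, 0111*, 1001*, 1010*, 1011*
[col 1] -001, 0-01, 01-1, 011-, 10-1, 101-
Prime implicants: -001, 0-01, 01-1, 011-, 10-1, 101-
PI chart (minterm → PIs covering it):
  1 | -001,0-01
  5 | 0-01,01-1
  6 | 011-  (sole → essential)
  7 | 01-1,011-
  9 | -001,10-1
  10 | 101-  (sole → essential)
  11 | 10-1,101-
Essential prime implicants: 011-, 101-

NO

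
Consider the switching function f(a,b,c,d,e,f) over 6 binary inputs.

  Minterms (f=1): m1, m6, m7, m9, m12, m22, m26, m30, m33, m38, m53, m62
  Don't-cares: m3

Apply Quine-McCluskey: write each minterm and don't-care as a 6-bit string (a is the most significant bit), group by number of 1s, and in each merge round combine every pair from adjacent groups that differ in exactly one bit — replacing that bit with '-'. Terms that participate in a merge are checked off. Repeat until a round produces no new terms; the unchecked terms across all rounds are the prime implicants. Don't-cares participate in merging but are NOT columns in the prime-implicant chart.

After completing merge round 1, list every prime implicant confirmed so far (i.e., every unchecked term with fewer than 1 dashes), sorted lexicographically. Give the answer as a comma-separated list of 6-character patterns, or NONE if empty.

001100, 110101

[col 0] 000001*, 000011*, 000110*, 000111*, 001001*, 001100, 010110*, 011010*, 011110*, 100001*, 100110*, 110101, 111110*
[col 1] -00001, -00110, -11110, 0-0110, 00-001, 000-11, 0000-1, 00011-, 01-110, 011-10
Prime implicants: -00001, -00110, -11110, 0-0110, 00-001, 000-11, 0000-1, 00011-, 001100, 01-110, 011-10, 110101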